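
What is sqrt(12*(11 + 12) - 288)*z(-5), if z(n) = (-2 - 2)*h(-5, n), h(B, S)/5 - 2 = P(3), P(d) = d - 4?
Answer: -40*I*sqrt(3) ≈ -69.282*I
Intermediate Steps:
P(d) = -4 + d
h(B, S) = 5 (h(B, S) = 10 + 5*(-4 + 3) = 10 + 5*(-1) = 10 - 5 = 5)
z(n) = -20 (z(n) = (-2 - 2)*5 = -4*5 = -20)
sqrt(12*(11 + 12) - 288)*z(-5) = sqrt(12*(11 + 12) - 288)*(-20) = sqrt(12*23 - 288)*(-20) = sqrt(276 - 288)*(-20) = sqrt(-12)*(-20) = (2*I*sqrt(3))*(-20) = -40*I*sqrt(3)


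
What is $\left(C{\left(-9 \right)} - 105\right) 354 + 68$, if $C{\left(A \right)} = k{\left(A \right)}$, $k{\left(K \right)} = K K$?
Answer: $-8428$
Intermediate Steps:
$k{\left(K \right)} = K^{2}$
$C{\left(A \right)} = A^{2}$
$\left(C{\left(-9 \right)} - 105\right) 354 + 68 = \left(\left(-9\right)^{2} - 105\right) 354 + 68 = \left(81 - 105\right) 354 + 68 = \left(-24\right) 354 + 68 = -8496 + 68 = -8428$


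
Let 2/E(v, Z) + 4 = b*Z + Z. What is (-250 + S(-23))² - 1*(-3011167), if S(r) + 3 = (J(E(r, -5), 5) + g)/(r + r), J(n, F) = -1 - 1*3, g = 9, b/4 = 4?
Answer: 6507188821/2116 ≈ 3.0752e+6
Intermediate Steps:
b = 16 (b = 4*4 = 16)
E(v, Z) = 2/(-4 + 17*Z) (E(v, Z) = 2/(-4 + (16*Z + Z)) = 2/(-4 + 17*Z))
J(n, F) = -4 (J(n, F) = -1 - 3 = -4)
S(r) = -3 + 5/(2*r) (S(r) = -3 + (-4 + 9)/(r + r) = -3 + 5/((2*r)) = -3 + 5*(1/(2*r)) = -3 + 5/(2*r))
(-250 + S(-23))² - 1*(-3011167) = (-250 + (-3 + (5/2)/(-23)))² - 1*(-3011167) = (-250 + (-3 + (5/2)*(-1/23)))² + 3011167 = (-250 + (-3 - 5/46))² + 3011167 = (-250 - 143/46)² + 3011167 = (-11643/46)² + 3011167 = 135559449/2116 + 3011167 = 6507188821/2116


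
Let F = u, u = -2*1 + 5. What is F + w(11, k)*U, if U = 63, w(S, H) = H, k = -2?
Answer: -123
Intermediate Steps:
u = 3 (u = -2 + 5 = 3)
F = 3
F + w(11, k)*U = 3 - 2*63 = 3 - 126 = -123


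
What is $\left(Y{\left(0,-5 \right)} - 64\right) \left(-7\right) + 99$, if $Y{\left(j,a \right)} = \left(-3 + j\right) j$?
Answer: $547$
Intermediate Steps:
$Y{\left(j,a \right)} = j \left(-3 + j\right)$
$\left(Y{\left(0,-5 \right)} - 64\right) \left(-7\right) + 99 = \left(0 \left(-3 + 0\right) - 64\right) \left(-7\right) + 99 = \left(0 \left(-3\right) - 64\right) \left(-7\right) + 99 = \left(0 - 64\right) \left(-7\right) + 99 = \left(-64\right) \left(-7\right) + 99 = 448 + 99 = 547$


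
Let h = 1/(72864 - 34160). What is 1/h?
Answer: 38704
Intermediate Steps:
h = 1/38704 ≈ 2.5837e-5
1/h = 1/(1/38704) = 38704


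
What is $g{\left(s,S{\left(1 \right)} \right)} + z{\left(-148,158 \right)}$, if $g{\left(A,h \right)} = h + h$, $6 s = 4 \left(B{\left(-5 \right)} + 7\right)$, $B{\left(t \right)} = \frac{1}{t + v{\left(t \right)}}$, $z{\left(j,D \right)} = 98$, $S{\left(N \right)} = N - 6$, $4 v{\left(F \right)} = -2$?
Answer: $88$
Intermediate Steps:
$v{\left(F \right)} = - \frac{1}{2}$ ($v{\left(F \right)} = \frac{1}{4} \left(-2\right) = - \frac{1}{2}$)
$S{\left(N \right)} = -6 + N$ ($S{\left(N \right)} = N - 6 = -6 + N$)
$B{\left(t \right)} = \frac{1}{- \frac{1}{2} + t}$ ($B{\left(t \right)} = \frac{1}{t - \frac{1}{2}} = \frac{1}{- \frac{1}{2} + t}$)
$s = \frac{50}{11}$ ($s = \frac{4 \left(\frac{2}{-1 + 2 \left(-5\right)} + 7\right)}{6} = \frac{4 \left(\frac{2}{-1 - 10} + 7\right)}{6} = \frac{4 \left(\frac{2}{-11} + 7\right)}{6} = \frac{4 \left(2 \left(- \frac{1}{11}\right) + 7\right)}{6} = \frac{4 \left(- \frac{2}{11} + 7\right)}{6} = \frac{4 \cdot \frac{75}{11}}{6} = \frac{1}{6} \cdot \frac{300}{11} = \frac{50}{11} \approx 4.5455$)
$g{\left(A,h \right)} = 2 h$
$g{\left(s,S{\left(1 \right)} \right)} + z{\left(-148,158 \right)} = 2 \left(-6 + 1\right) + 98 = 2 \left(-5\right) + 98 = -10 + 98 = 88$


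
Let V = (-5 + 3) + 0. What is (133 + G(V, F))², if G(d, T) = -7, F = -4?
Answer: 15876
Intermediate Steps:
V = -2 (V = -2 + 0 = -2)
(133 + G(V, F))² = (133 - 7)² = 126² = 15876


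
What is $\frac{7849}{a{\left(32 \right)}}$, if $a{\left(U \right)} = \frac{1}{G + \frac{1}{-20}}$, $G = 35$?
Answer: $\frac{5486451}{20} \approx 2.7432 \cdot 10^{5}$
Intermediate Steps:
$a{\left(U \right)} = \frac{20}{699}$ ($a{\left(U \right)} = \frac{1}{35 + \frac{1}{-20}} = \frac{1}{35 - \frac{1}{20}} = \frac{1}{\frac{699}{20}} = \frac{20}{699}$)
$\frac{7849}{a{\left(32 \right)}} = \frac{7849}{\frac{20}{699}} = 7849 \cdot \frac{699}{20} = \frac{5486451}{20}$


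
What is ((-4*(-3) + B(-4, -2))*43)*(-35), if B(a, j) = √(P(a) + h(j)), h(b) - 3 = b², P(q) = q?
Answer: -18060 - 1505*√3 ≈ -20667.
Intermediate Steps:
h(b) = 3 + b²
B(a, j) = √(3 + a + j²) (B(a, j) = √(a + (3 + j²)) = √(3 + a + j²))
((-4*(-3) + B(-4, -2))*43)*(-35) = ((-4*(-3) + √(3 - 4 + (-2)²))*43)*(-35) = ((12 + √(3 - 4 + 4))*43)*(-35) = ((12 + √3)*43)*(-35) = (516 + 43*√3)*(-35) = -18060 - 1505*√3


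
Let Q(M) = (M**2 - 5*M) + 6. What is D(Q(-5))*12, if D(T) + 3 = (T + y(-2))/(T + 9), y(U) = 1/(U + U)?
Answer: -1671/65 ≈ -25.708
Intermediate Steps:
y(U) = 1/(2*U)
Q(M) = 6 + M**2 - 5*M
D(T) = -3 + (-1/4 + T)/(9 + T) (D(T) = -3 + (T + (1/2)/(-2))/(T + 9) = -3 + (T + (1/2)*(-1/2))/(9 + T) = -3 + (T - 1/4)/(9 + T) = -3 + (-1/4 + T)/(9 + T))
D(Q(-5))*12 = ((-109 - 8*(6 + (-5)**2 - 5*(-5)))/(4*(9 + (6 + (-5)**2 - 5*(-5)))))*12 = ((-109 - 8*(6 + 25 + 25))/(4*(9 + (6 + 25 + 25))))*12 = ((-109 - 8*56)/(4*(9 + 56)))*12 = ((1/4)*(-109 - 448)/65)*12 = ((1/4)*(1/65)*(-557))*12 = -557/260*12 = -1671/65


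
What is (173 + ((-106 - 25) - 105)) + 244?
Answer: 181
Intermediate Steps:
(173 + ((-106 - 25) - 105)) + 244 = (173 + (-131 - 105)) + 244 = (173 - 236) + 244 = -63 + 244 = 181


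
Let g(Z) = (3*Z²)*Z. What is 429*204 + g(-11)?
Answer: 83523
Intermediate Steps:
g(Z) = 3*Z³
429*204 + g(-11) = 429*204 + 3*(-11)³ = 87516 + 3*(-1331) = 87516 - 3993 = 83523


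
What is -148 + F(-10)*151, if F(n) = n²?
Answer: 14952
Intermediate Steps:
-148 + F(-10)*151 = -148 + (-10)²*151 = -148 + 100*151 = -148 + 15100 = 14952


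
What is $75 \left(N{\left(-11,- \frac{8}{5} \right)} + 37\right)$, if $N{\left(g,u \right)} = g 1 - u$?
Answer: $2070$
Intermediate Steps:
$N{\left(g,u \right)} = g - u$
$75 \left(N{\left(-11,- \frac{8}{5} \right)} + 37\right) = 75 \left(\left(-11 - - \frac{8}{5}\right) + 37\right) = 75 \left(\left(-11 + \frac{8}{5}\right) + 37\right) = 75 \left(- \frac{47}{5} + 37\right) = 75 \cdot \frac{138}{5} = 2070$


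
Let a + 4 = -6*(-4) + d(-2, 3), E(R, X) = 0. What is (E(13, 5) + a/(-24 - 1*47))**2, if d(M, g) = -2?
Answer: 324/5041 ≈ 0.064273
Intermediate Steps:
a = 18 (a = -4 + (-6*(-4) - 2) = -4 + (24 - 2) = -4 + 22 = 18)
(E(13, 5) + a/(-24 - 1*47))**2 = (0 + 18/(-24 - 1*47))**2 = (0 + 18/(-24 - 47))**2 = (0 + 18/(-71))**2 = (0 + 18*(-1/71))**2 = (0 - 18/71)**2 = (-18/71)**2 = 324/5041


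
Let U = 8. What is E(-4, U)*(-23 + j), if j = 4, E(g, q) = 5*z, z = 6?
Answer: -570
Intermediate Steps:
E(g, q) = 30 (E(g, q) = 5*6 = 30)
E(-4, U)*(-23 + j) = 30*(-23 + 4) = 30*(-19) = -570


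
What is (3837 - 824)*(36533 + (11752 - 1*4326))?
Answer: 132448467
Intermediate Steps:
(3837 - 824)*(36533 + (11752 - 1*4326)) = 3013*(36533 + (11752 - 4326)) = 3013*(36533 + 7426) = 3013*43959 = 132448467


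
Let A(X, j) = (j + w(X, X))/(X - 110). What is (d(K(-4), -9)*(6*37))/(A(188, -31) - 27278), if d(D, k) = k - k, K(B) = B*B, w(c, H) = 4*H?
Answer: 0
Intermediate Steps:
A(X, j) = (j + 4*X)/(-110 + X) (A(X, j) = (j + 4*X)/(X - 110) = (j + 4*X)/(-110 + X))
K(B) = B²
d(D, k) = 0
(d(K(-4), -9)*(6*37))/(A(188, -31) - 27278) = (0*(6*37))/((-31 + 4*188)/(-110 + 188) - 27278) = (0*222)/((-31 + 752)/78 - 27278) = 0/((1/78)*721 - 27278) = 0/(721/78 - 27278) = 0/(-2126963/78) = 0*(-78/2126963) = 0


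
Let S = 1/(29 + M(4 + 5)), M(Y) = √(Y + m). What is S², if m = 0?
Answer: 1/1024 ≈ 0.00097656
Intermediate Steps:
M(Y) = √Y (M(Y) = √(Y + 0) = √Y)
S = 1/32 (S = 1/(29 + √(4 + 5)) = 1/(29 + √9) = 1/(29 + 3) = 1/32 ≈ 0.031250)
S² = (1/32)² = 1/1024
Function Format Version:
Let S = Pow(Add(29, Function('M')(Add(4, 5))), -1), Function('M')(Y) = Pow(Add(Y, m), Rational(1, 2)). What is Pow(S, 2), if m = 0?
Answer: Rational(1, 1024) ≈ 0.00097656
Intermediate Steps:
Function('M')(Y) = Pow(Y, Rational(1, 2)) (Function('M')(Y) = Pow(Add(Y, 0), Rational(1, 2)) = Pow(Y, Rational(1, 2)))
S = Rational(1, 32) (S = Pow(Add(29, Pow(Add(4, 5), Rational(1, 2))), -1) = Pow(Add(29, Pow(9, Rational(1, 2))), -1) = Pow(Add(29, 3), -1) = Pow(32, -1) = Rational(1, 32) ≈ 0.031250)
Pow(S, 2) = Pow(Rational(1, 32), 2) = Rational(1, 1024)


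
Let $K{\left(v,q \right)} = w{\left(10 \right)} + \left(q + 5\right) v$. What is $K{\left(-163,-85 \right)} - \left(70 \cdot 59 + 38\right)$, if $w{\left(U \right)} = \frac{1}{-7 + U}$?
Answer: $\frac{26617}{3} \approx 8872.3$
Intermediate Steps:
$K{\left(v,q \right)} = \frac{1}{3} + v \left(5 + q\right)$ ($K{\left(v,q \right)} = \frac{1}{-7 + 10} + \left(q + 5\right) v = \frac{1}{3} + \left(5 + q\right) v = \frac{1}{3} + v \left(5 + q\right)$)
$K{\left(-163,-85 \right)} - \left(70 \cdot 59 + 38\right) = \left(\frac{1}{3} + 5 \left(-163\right) - -13855\right) - \left(70 \cdot 59 + 38\right) = \left(\frac{1}{3} - 815 + 13855\right) - \left(4130 + 38\right) = \frac{39121}{3} - 4168 = \frac{26617}{3}$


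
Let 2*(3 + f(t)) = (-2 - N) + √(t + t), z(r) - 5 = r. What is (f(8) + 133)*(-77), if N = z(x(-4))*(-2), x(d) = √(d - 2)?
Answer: -10472 - 77*I*√6 ≈ -10472.0 - 188.61*I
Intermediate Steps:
x(d) = √(-2 + d)
z(r) = 5 + r
N = -10 - 2*I*√6 (N = (5 + √(-2 - 4))*(-2) = (5 + √(-6))*(-2) = (5 + I*√6)*(-2) = -10 - 2*I*√6 ≈ -10.0 - 4.899*I)
f(t) = 1 + I*√6 + √2*√t/2 (f(t) = -3 + ((-2 - (-10 - 2*I*√6)) + √(t + t))/2 = -3 + ((-2 + (10 + 2*I*√6)) + √(2*t))/2 = -3 + ((8 + 2*I*√6) + √2*√t)/2 = -3 + (8 + √2*√t + 2*I*√6)/2 = -3 + (4 + I*√6 + √2*√t/2) = 1 + I*√6 + √2*√t/2)
(f(8) + 133)*(-77) = ((1 + I*√6 + √2*√8/2) + 133)*(-77) = ((1 + I*√6 + √2*(2*√2)/2) + 133)*(-77) = ((1 + I*√6 + 2) + 133)*(-77) = ((3 + I*√6) + 133)*(-77) = (136 + I*√6)*(-77) = -10472 - 77*I*√6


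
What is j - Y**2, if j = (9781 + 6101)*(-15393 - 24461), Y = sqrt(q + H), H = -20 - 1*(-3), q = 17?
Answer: -632961228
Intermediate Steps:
H = -17 (H = -20 + 3 = -17)
Y = 0 (Y = sqrt(17 - 17) = sqrt(0) = 0)
j = -632961228 (j = 15882*(-39854) = -632961228)
j - Y**2 = -632961228 - 1*0**2 = -632961228 - 1*0 = -632961228 + 0 = -632961228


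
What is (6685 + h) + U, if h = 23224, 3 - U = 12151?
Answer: 17761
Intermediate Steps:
U = -12148 (U = 3 - 1*12151 = 3 - 12151 = -12148)
(6685 + h) + U = (6685 + 23224) - 12148 = 29909 - 12148 = 17761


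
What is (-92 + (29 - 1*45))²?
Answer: 11664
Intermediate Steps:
(-92 + (29 - 1*45))² = (-92 + (29 - 45))² = (-92 - 16)² = (-108)² = 11664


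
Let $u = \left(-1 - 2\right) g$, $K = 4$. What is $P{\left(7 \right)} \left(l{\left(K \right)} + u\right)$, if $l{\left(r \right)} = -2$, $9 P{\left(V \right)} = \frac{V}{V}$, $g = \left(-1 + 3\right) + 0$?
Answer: $- \frac{8}{9} \approx -0.88889$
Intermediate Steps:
$g = 2$ ($g = 2 + 0 = 2$)
$P{\left(V \right)} = \frac{1}{9}$ ($P{\left(V \right)} = \frac{V \frac{1}{V}}{9} = \frac{1}{9} \cdot 1 = \frac{1}{9}$)
$u = -6$ ($u = \left(-1 - 2\right) 2 = \left(-3\right) 2 = -6$)
$P{\left(7 \right)} \left(l{\left(K \right)} + u\right) = \frac{-2 - 6}{9} = \frac{1}{9} \left(-8\right) = - \frac{8}{9}$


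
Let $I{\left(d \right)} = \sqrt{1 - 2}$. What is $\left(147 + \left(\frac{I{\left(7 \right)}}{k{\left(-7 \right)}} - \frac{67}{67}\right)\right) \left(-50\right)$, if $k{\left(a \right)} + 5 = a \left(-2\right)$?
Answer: $-7300 - \frac{50 i}{9} \approx -7300.0 - 5.5556 i$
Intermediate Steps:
$I{\left(d \right)} = i$ ($I{\left(d \right)} = \sqrt{-1} = i$)
$k{\left(a \right)} = -5 - 2 a$ ($k{\left(a \right)} = -5 + a \left(-2\right) = -5 - 2 a$)
$\left(147 + \left(\frac{I{\left(7 \right)}}{k{\left(-7 \right)}} - \frac{67}{67}\right)\right) \left(-50\right) = \left(147 + \left(\frac{i}{-5 - -14} - \frac{67}{67}\right)\right) \left(-50\right) = \left(147 + \left(\frac{i}{-5 + 14} - 1\right)\right) \left(-50\right) = \left(147 - \left(1 - \frac{i}{9}\right)\right) \left(-50\right) = \left(146 + \frac{i}{9}\right) \left(-50\right) = -7300 - \frac{50 i}{9}$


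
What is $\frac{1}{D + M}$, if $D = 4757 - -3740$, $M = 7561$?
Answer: $\frac{1}{16058} \approx 6.2274 \cdot 10^{-5}$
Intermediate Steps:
$D = 8497$ ($D = 4757 + 3740 = 8497$)
$\frac{1}{D + M} = \frac{1}{8497 + 7561} = \frac{1}{16058}$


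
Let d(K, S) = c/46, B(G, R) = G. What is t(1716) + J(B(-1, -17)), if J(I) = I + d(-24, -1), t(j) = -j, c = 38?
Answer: -39472/23 ≈ -1716.2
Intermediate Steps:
d(K, S) = 19/23 (d(K, S) = 38/46 = 38*(1/46) = 19/23)
J(I) = 19/23 + I (J(I) = I + 19/23 = 19/23 + I)
t(1716) + J(B(-1, -17)) = -1*1716 + (19/23 - 1) = -1716 - 4/23 = -39472/23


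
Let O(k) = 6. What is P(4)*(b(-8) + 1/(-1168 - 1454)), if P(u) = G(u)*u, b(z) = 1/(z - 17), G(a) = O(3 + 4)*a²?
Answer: -169408/10925 ≈ -15.506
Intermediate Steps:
G(a) = 6*a²
b(z) = 1/(-17 + z)
P(u) = 6*u³ (P(u) = (6*u²)*u = 6*u³)
P(4)*(b(-8) + 1/(-1168 - 1454)) = (6*4³)*(1/(-17 - 8) + 1/(-1168 - 1454)) = (6*64)*(1/(-25) + 1/(-2622)) = 384*(-1/25 - 1/2622) = 384*(-2647/65550) = -169408/10925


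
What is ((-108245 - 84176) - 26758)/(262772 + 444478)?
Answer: -219179/707250 ≈ -0.30990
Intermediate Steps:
((-108245 - 84176) - 26758)/(262772 + 444478) = (-192421 - 26758)/707250 = -219179*1/707250 = -219179/707250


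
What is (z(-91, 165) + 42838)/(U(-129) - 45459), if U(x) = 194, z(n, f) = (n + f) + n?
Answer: -42821/45265 ≈ -0.94601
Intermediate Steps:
z(n, f) = f + 2*n (z(n, f) = (f + n) + n = f + 2*n)
(z(-91, 165) + 42838)/(U(-129) - 45459) = ((165 + 2*(-91)) + 42838)/(194 - 45459) = ((165 - 182) + 42838)/(-45265) = (-17 + 42838)*(-1/45265) = 42821*(-1/45265) = -42821/45265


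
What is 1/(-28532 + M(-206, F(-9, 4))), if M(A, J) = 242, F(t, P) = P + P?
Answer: -1/28290 ≈ -3.5348e-5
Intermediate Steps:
F(t, P) = 2*P
1/(-28532 + M(-206, F(-9, 4))) = 1/(-28532 + 242) = 1/(-28290) = -1/28290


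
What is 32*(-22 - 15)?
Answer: -1184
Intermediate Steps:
32*(-22 - 15) = 32*(-37) = -1184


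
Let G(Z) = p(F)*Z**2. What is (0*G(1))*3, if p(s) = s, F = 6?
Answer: 0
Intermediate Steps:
G(Z) = 6*Z**2
(0*G(1))*3 = (0*(6*1**2))*3 = (0*(6*1))*3 = (0*6)*3 = 0*3 = 0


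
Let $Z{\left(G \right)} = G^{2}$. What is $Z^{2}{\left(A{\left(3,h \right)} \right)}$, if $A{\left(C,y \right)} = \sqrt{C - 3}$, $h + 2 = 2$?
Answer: $0$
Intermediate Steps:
$h = 0$ ($h = -2 + 2 = 0$)
$A{\left(C,y \right)} = \sqrt{-3 + C}$
$Z^{2}{\left(A{\left(3,h \right)} \right)} = \left(\left(\sqrt{-3 + 3}\right)^{2}\right)^{2} = \left(\left(\sqrt{0}\right)^{2}\right)^{2} = \left(0^{2}\right)^{2} = 0^{2} = 0$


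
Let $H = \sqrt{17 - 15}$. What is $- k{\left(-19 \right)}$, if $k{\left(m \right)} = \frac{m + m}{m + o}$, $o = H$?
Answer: $- \frac{722}{359} - \frac{38 \sqrt{2}}{359} \approx -2.1608$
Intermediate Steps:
$H = \sqrt{2} \approx 1.4142$
$o = \sqrt{2} \approx 1.4142$
$k{\left(m \right)} = \frac{2 m}{m + \sqrt{2}}$ ($k{\left(m \right)} = \frac{m + m}{m + \sqrt{2}} = \frac{2 m}{m + \sqrt{2}}$)
$- k{\left(-19 \right)} = - \frac{2 \left(-19\right)}{-19 + \sqrt{2}} = - \frac{-38}{-19 + \sqrt{2}} = \frac{38}{-19 + \sqrt{2}}$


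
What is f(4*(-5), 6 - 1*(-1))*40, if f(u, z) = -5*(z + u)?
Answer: 2600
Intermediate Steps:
f(u, z) = -5*u - 5*z (f(u, z) = -5*(u + z) = -5*u - 5*z)
f(4*(-5), 6 - 1*(-1))*40 = (-20*(-5) - 5*(6 - 1*(-1)))*40 = (-5*(-20) - 5*(6 + 1))*40 = (100 - 5*7)*40 = (100 - 35)*40 = 65*40 = 2600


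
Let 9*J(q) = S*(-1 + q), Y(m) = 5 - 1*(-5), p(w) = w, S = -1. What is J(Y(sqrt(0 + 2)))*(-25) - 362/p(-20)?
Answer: 431/10 ≈ 43.100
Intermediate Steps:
Y(m) = 10 (Y(m) = 5 + 5 = 10)
J(q) = 1/9 - q/9 (J(q) = (-(-1 + q))/9 = (1 - q)/9 = 1/9 - q/9)
J(Y(sqrt(0 + 2)))*(-25) - 362/p(-20) = (1/9 - 1/9*10)*(-25) - 362/(-20) = (1/9 - 10/9)*(-25) - 362*(-1/20) = -1*(-25) + 181/10 = 25 + 181/10 = 431/10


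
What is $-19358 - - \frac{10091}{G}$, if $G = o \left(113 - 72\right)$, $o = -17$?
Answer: $- \frac{13502617}{697} \approx -19372.0$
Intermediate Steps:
$G = -697$ ($G = - 17 \left(113 - 72\right) = \left(-17\right) 41 = -697$)
$-19358 - - \frac{10091}{G} = -19358 - - \frac{10091}{-697} = -19358 - \left(-10091\right) \left(- \frac{1}{697}\right) = -19358 - \frac{10091}{697} = - \frac{13502617}{697}$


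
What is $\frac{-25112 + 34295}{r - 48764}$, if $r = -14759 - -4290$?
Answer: $- \frac{9183}{59233} \approx -0.15503$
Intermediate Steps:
$r = -10469$ ($r = -14759 + 4290 = -10469$)
$\frac{-25112 + 34295}{r - 48764} = \frac{-25112 + 34295}{-10469 - 48764} = \frac{9183}{-59233} = 9183 \left(- \frac{1}{59233}\right) = - \frac{9183}{59233}$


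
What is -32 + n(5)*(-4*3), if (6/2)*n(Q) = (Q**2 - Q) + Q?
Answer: -132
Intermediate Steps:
n(Q) = Q**2/3 (n(Q) = ((Q**2 - Q) + Q)/3 = Q**2/3)
-32 + n(5)*(-4*3) = -32 + ((1/3)*5**2)*(-4*3) = -32 + ((1/3)*25)*(-12) = -32 + (25/3)*(-12) = -32 - 100 = -132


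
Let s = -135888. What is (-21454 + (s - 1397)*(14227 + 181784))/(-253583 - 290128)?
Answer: 26909391589/543711 ≈ 49492.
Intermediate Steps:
(-21454 + (s - 1397)*(14227 + 181784))/(-253583 - 290128) = (-21454 + (-135888 - 1397)*(14227 + 181784))/(-253583 - 290128) = (-21454 - 137285*196011)/(-543711) = (-21454 - 26909370135)*(-1/543711) = -26909391589*(-1/543711) = 26909391589/543711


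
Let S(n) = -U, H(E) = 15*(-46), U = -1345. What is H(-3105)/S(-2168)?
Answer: -138/269 ≈ -0.51301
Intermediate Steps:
H(E) = -690
S(n) = 1345 (S(n) = -1*(-1345) = 1345)
H(-3105)/S(-2168) = -690/1345 = -690*1/1345 = -138/269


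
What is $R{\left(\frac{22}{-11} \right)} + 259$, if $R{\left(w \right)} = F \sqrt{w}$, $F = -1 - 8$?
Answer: $259 - 9 i \sqrt{2} \approx 259.0 - 12.728 i$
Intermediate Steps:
$F = -9$
$R{\left(w \right)} = - 9 \sqrt{w}$
$R{\left(\frac{22}{-11} \right)} + 259 = - 9 \sqrt{\frac{22}{-11}} + 259 = - 9 \sqrt{22 \left(- \frac{1}{11}\right)} + 259 = - 9 \sqrt{-2} + 259 = - 9 i \sqrt{2} + 259 = 259 - 9 i \sqrt{2}$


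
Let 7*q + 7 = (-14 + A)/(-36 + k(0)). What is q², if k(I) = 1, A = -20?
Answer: 44521/60025 ≈ 0.74171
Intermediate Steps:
q = -211/245 (q = -1 + ((-14 - 20)/(-36 + 1))/7 = -1 + (-34/(-35))/7 = -1 + (-34*(-1/35))/7 = -1 + (⅐)*(34/35) = -1 + 34/245 = -211/245 ≈ -0.86122)
q² = (-211/245)² = 44521/60025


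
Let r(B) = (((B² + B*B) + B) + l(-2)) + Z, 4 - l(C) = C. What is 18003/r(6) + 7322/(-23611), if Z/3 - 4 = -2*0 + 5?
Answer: 20202671/124801 ≈ 161.88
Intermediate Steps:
Z = 27 (Z = 12 + 3*(-2*0 + 5) = 12 + 3*(0 + 5) = 12 + 3*5 = 12 + 15 = 27)
l(C) = 4 - C
r(B) = 33 + B + 2*B² (r(B) = (((B² + B*B) + B) + (4 - 1*(-2))) + 27 = (((B² + B²) + B) + (4 + 2)) + 27 = ((2*B² + B) + 6) + 27 = ((B + 2*B²) + 6) + 27 = (6 + B + 2*B²) + 27 = 33 + B + 2*B²)
18003/r(6) + 7322/(-23611) = 18003/(33 + 6 + 2*6²) + 7322/(-23611) = 18003/(33 + 6 + 2*36) + 7322*(-1/23611) = 18003/(33 + 6 + 72) - 1046/3373 = 18003/111 - 1046/3373 = 18003*(1/111) - 1046/3373 = 6001/37 - 1046/3373 = 20202671/124801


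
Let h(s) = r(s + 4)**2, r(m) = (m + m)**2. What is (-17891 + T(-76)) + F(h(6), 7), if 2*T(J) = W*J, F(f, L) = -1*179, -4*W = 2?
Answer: -18051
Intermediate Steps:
W = -1/2 (W = -1/4*2 = -1/2 ≈ -0.50000)
r(m) = 4*m**2 (r(m) = (2*m)**2 = 4*m**2)
h(s) = 16*(4 + s)**4 (h(s) = (4*(s + 4)**2)**2 = (4*(4 + s)**2)**2 = 16*(4 + s)**4)
F(f, L) = -179
T(J) = -J/4 (T(J) = (-J/2)/2 = -J/4)
(-17891 + T(-76)) + F(h(6), 7) = (-17891 - 1/4*(-76)) - 179 = (-17891 + 19) - 179 = -17872 - 179 = -18051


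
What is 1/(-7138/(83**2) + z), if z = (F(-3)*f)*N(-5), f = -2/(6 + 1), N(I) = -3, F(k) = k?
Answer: -581/2096 ≈ -0.27719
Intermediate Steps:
f = -2/7 ≈ -0.28571
z = -18/7 (z = -3*(-2/7)*(-3) = (6/7)*(-3) = -18/7 ≈ -2.5714)
1/(-7138/(83**2) + z) = 1/(-7138/(83**2) - 18/7) = 1/(-7138/6889 - 18/7) = 1/(-7138*1/6889 - 18/7) = 1/(-86/83 - 18/7) = 1/(-2096/581) = -581/2096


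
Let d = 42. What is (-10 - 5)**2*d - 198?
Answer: 9252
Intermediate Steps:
(-10 - 5)**2*d - 198 = (-10 - 5)**2*42 - 198 = (-15)**2*42 - 198 = 225*42 - 198 = 9450 - 198 = 9252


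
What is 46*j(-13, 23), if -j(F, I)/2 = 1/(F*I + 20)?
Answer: 92/279 ≈ 0.32975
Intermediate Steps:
j(F, I) = -2/(20 + F*I) (j(F, I) = -2/(F*I + 20) = -2/(20 + F*I))
46*j(-13, 23) = 46*(-2/(20 - 13*23)) = 46*(-2/(20 - 299)) = 46*(-2/(-279)) = 46*(-2*(-1/279)) = 46*(2/279) = 92/279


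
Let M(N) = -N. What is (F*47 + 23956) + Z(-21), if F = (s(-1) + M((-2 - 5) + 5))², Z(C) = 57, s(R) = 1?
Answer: 24436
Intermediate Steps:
F = 9 (F = (1 - ((-2 - 5) + 5))² = (1 - (-7 + 5))² = (1 - 1*(-2))² = (1 + 2)² = 3² = 9)
(F*47 + 23956) + Z(-21) = (9*47 + 23956) + 57 = (423 + 23956) + 57 = 24379 + 57 = 24436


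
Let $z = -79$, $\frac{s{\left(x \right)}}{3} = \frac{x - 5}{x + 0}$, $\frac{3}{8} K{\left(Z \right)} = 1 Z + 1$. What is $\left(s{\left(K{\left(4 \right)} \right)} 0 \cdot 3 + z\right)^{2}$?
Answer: $6241$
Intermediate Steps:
$K{\left(Z \right)} = \frac{8}{3} + \frac{8 Z}{3}$ ($K{\left(Z \right)} = \frac{8 \left(1 Z + 1\right)}{3} = \frac{8 \left(Z + 1\right)}{3} = \frac{8 \left(1 + Z\right)}{3} = \frac{8}{3} + \frac{8 Z}{3}$)
$s{\left(x \right)} = \frac{3 \left(-5 + x\right)}{x}$ ($s{\left(x \right)} = 3 \frac{x - 5}{x + 0} = 3 \frac{-5 + x}{x} = \frac{3 \left(-5 + x\right)}{x}$)
$\left(s{\left(K{\left(4 \right)} \right)} 0 \cdot 3 + z\right)^{2} = \left(\left(3 - \frac{15}{\frac{8}{3} + \frac{8}{3} \cdot 4}\right) 0 \cdot 3 - 79\right)^{2} = \left(\left(3 - \frac{15}{\frac{8}{3} + \frac{32}{3}}\right) 0 \cdot 3 - 79\right)^{2} = \left(\left(3 - \frac{15}{\frac{40}{3}}\right) 0 \cdot 3 - 79\right)^{2} = \left(\left(3 - \frac{9}{8}\right) 0 \cdot 3 - 79\right)^{2} = \left(\frac{15}{8} \cdot 0 \cdot 3 - 79\right)^{2} = \left(0 \cdot 3 - 79\right)^{2} = \left(0 - 79\right)^{2} = \left(-79\right)^{2} = 6241$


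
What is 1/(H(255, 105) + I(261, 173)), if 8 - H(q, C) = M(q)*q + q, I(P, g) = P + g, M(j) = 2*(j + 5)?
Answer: -1/132413 ≈ -7.5521e-6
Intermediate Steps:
M(j) = 10 + 2*j (M(j) = 2*(5 + j) = 10 + 2*j)
H(q, C) = 8 - q - q*(10 + 2*q) (H(q, C) = 8 - ((10 + 2*q)*q + q) = 8 - (q*(10 + 2*q) + q) = 8 - (q + q*(10 + 2*q)) = 8 + (-q - q*(10 + 2*q)) = 8 - q - q*(10 + 2*q))
1/(H(255, 105) + I(261, 173)) = 1/((8 - 1*255 - 2*255*(5 + 255)) + (261 + 173)) = 1/((8 - 255 - 2*255*260) + 434) = 1/((8 - 255 - 132600) + 434) = 1/(-132847 + 434) = 1/(-132413) = -1/132413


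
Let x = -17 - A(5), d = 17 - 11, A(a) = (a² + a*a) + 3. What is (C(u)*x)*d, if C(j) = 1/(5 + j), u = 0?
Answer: -84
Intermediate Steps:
A(a) = 3 + 2*a² (A(a) = (a² + a²) + 3 = 2*a² + 3 = 3 + 2*a²)
d = 6
x = -70 (x = -17 - (3 + 2*5²) = -17 - (3 + 2*25) = -17 - (3 + 50) = -17 - 1*53 = -17 - 53 = -70)
(C(u)*x)*d = (-70/(5 + 0))*6 = (-70/5)*6 = ((⅕)*(-70))*6 = -14*6 = -84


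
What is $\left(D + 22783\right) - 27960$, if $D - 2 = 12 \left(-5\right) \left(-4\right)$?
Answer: $-4935$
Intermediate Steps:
$D = 242$ ($D = 2 + 12 \left(-5\right) \left(-4\right) = 2 - -240 = 2 + 240 = 242$)
$\left(D + 22783\right) - 27960 = \left(242 + 22783\right) - 27960 = 23025 - 27960 = -4935$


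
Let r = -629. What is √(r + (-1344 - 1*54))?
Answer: I*√2027 ≈ 45.022*I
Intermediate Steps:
√(r + (-1344 - 1*54)) = √(-629 + (-1344 - 1*54)) = √(-629 + (-1344 - 54)) = √(-629 - 1398) = √(-2027) = I*√2027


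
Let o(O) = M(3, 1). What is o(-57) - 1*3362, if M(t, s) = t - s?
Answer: -3360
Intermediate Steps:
o(O) = 2 (o(O) = 3 - 1*1 = 3 - 1 = 2)
o(-57) - 1*3362 = 2 - 1*3362 = 2 - 3362 = -3360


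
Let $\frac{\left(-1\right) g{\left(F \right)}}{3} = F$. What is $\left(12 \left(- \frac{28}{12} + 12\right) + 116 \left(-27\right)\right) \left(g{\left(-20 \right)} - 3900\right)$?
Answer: $11581440$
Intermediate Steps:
$g{\left(F \right)} = - 3 F$
$\left(12 \left(- \frac{28}{12} + 12\right) + 116 \left(-27\right)\right) \left(g{\left(-20 \right)} - 3900\right) = \left(12 \left(- \frac{28}{12} + 12\right) + 116 \left(-27\right)\right) \left(\left(-3\right) \left(-20\right) - 3900\right) = \left(12 \left(\left(-28\right) \frac{1}{12} + 12\right) - 3132\right) \left(60 - 3900\right) = \left(12 \left(- \frac{7}{3} + 12\right) - 3132\right) \left(-3840\right) = \left(12 \cdot \frac{29}{3} - 3132\right) \left(-3840\right) = \left(116 - 3132\right) \left(-3840\right) = \left(-3016\right) \left(-3840\right) = 11581440$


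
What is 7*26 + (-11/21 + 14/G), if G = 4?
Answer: 7769/42 ≈ 184.98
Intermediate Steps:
7*26 + (-11/21 + 14/G) = 7*26 + (-11/21 + 14/4) = 182 + (-11*1/21 + 14*(1/4)) = 182 + (-11/21 + 7/2) = 182 + 125/42 = 7769/42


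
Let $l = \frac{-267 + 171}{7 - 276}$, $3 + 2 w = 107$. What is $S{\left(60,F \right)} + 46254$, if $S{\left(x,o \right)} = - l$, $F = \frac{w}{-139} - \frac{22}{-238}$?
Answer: $\frac{12442230}{269} \approx 46254.0$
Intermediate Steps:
$w = 52$ ($w = - \frac{3}{2} + \frac{1}{2} \cdot 107 = - \frac{3}{2} + \frac{107}{2} = 52$)
$F = - \frac{4659}{16541}$ ($F = \frac{52}{-139} - \frac{22}{-238} = 52 \left(- \frac{1}{139}\right) - - \frac{11}{119} = - \frac{52}{139} + \frac{11}{119} = - \frac{4659}{16541} \approx -0.28166$)
$l = \frac{96}{269}$ ($l = - \frac{96}{-269} = \left(-96\right) \left(- \frac{1}{269}\right) = \frac{96}{269} \approx 0.35688$)
$S{\left(x,o \right)} = - \frac{96}{269}$ ($S{\left(x,o \right)} = \left(-1\right) \frac{96}{269} = - \frac{96}{269}$)
$S{\left(60,F \right)} + 46254 = - \frac{96}{269} + 46254 = \frac{12442230}{269}$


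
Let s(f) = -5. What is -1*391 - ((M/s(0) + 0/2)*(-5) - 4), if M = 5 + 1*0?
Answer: -392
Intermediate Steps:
M = 5 (M = 5 + 0 = 5)
-1*391 - ((M/s(0) + 0/2)*(-5) - 4) = -1*391 - ((5/(-5) + 0/2)*(-5) - 4) = -391 - ((5*(-⅕) + 0*(½))*(-5) - 4) = -391 - ((-1 + 0)*(-5) - 4) = -391 - (-1*(-5) - 4) = -391 - (5 - 4) = -391 - 1*1 = -391 - 1 = -392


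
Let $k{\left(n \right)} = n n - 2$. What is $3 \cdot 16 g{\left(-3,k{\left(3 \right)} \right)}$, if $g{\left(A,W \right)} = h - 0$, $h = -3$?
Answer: $-144$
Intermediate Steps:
$k{\left(n \right)} = -2 + n^{2}$ ($k{\left(n \right)} = n^{2} - 2 = -2 + n^{2}$)
$g{\left(A,W \right)} = -3$ ($g{\left(A,W \right)} = -3 - 0 = -3 + 0 = -3$)
$3 \cdot 16 g{\left(-3,k{\left(3 \right)} \right)} = 3 \cdot 16 \left(-3\right) = 48 \left(-3\right) = -144$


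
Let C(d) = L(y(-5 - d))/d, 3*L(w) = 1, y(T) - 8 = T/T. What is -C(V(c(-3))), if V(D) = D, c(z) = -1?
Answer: 1/3 ≈ 0.33333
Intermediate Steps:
y(T) = 9 (y(T) = 8 + T/T = 8 + 1 = 9)
L(w) = 1/3 (L(w) = (1/3)*1 = 1/3)
C(d) = 1/(3*d)
-C(V(c(-3))) = -1/(3*(-1)) = -(-1)/3 = -1*(-1/3) = 1/3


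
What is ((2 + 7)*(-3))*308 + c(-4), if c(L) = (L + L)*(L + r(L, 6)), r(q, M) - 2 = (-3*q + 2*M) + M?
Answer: -8540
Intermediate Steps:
r(q, M) = 2 - 3*q + 3*M (r(q, M) = 2 + ((-3*q + 2*M) + M) = 2 + (-3*q + 3*M) = 2 - 3*q + 3*M)
c(L) = 2*L*(20 - 2*L) (c(L) = (L + L)*(L + (2 - 3*L + 3*6)) = (2*L)*(L + (2 - 3*L + 18)) = (2*L)*(L + (20 - 3*L)) = (2*L)*(20 - 2*L) = 2*L*(20 - 2*L))
((2 + 7)*(-3))*308 + c(-4) = ((2 + 7)*(-3))*308 + 4*(-4)*(10 - 1*(-4)) = (9*(-3))*308 + 4*(-4)*(10 + 4) = -27*308 + 4*(-4)*14 = -8316 - 224 = -8540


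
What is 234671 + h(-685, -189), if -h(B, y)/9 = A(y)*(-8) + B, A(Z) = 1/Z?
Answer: 5057548/21 ≈ 2.4084e+5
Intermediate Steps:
A(Z) = 1/Z
h(B, y) = -9*B + 72/y (h(B, y) = -9*(-8/y + B) = -9*(B - 8/y) = -9*B + 72/y)
234671 + h(-685, -189) = 234671 + (-9*(-685) + 72/(-189)) = 234671 + (6165 + 72*(-1/189)) = 234671 + (6165 - 8/21) = 234671 + 129457/21 = 5057548/21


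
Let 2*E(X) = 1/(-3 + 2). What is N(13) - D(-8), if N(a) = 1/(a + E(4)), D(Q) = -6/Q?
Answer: -67/100 ≈ -0.67000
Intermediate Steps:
E(X) = -½ (E(X) = 1/(2*(-3 + 2)) = (½)/(-1) = (½)*(-1) = -½)
N(a) = 1/(-½ + a) (N(a) = 1/(a - ½) = 1/(-½ + a))
N(13) - D(-8) = 2/(-1 + 2*13) - (-6)/(-8) = 2/(-1 + 26) - (-6)*(-1)/8 = 2/25 - 1*¾ = 2*(1/25) - ¾ = 2/25 - ¾ = -67/100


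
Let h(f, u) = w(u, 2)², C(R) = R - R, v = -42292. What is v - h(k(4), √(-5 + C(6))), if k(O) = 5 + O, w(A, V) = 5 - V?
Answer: -42301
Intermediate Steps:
C(R) = 0
h(f, u) = 9 (h(f, u) = (5 - 1*2)² = (5 - 2)² = 3² = 9)
v - h(k(4), √(-5 + C(6))) = -42292 - 1*9 = -42292 - 9 = -42301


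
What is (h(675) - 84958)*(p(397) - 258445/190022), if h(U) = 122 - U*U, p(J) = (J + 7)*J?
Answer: -16471624541571951/190022 ≈ -8.6683e+10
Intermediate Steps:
p(J) = J*(7 + J) (p(J) = (7 + J)*J = J*(7 + J))
h(U) = 122 - U²
(h(675) - 84958)*(p(397) - 258445/190022) = ((122 - 1*675²) - 84958)*(397*(7 + 397) - 258445/190022) = ((122 - 1*455625) - 84958)*(397*404 - 258445*1/190022) = ((122 - 455625) - 84958)*(160388 - 258445/190022) = (-455503 - 84958)*(30476990091/190022) = -540461*30476990091/190022 = -16471624541571951/190022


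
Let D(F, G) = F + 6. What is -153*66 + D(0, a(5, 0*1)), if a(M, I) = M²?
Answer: -10092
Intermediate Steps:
D(F, G) = 6 + F
-153*66 + D(0, a(5, 0*1)) = -153*66 + (6 + 0) = -10098 + 6 = -10092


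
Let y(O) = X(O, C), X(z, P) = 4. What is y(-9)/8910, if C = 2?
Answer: 2/4455 ≈ 0.00044893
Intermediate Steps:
y(O) = 4
y(-9)/8910 = 4/8910 = 4*(1/8910) = 2/4455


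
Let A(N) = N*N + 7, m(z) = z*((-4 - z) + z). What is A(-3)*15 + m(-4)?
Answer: 256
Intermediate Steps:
m(z) = -4*z (m(z) = z*(-4) = -4*z)
A(N) = 7 + N² (A(N) = N² + 7 = 7 + N²)
A(-3)*15 + m(-4) = (7 + (-3)²)*15 - 4*(-4) = (7 + 9)*15 + 16 = 16*15 + 16 = 240 + 16 = 256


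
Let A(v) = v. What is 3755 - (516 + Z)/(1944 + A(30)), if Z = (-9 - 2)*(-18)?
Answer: 176468/47 ≈ 3754.6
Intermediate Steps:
Z = 198 (Z = -11*(-18) = 198)
3755 - (516 + Z)/(1944 + A(30)) = 3755 - (516 + 198)/(1944 + 30) = 3755 - 714/1974 = 3755 - 1*17/47 = 3755 - 17/47 = 176468/47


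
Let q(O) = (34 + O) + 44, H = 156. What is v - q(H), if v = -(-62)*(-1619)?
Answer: -100612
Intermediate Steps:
q(O) = 78 + O
v = -100378 (v = -1*100378 = -100378)
v - q(H) = -100378 - (78 + 156) = -100378 - 1*234 = -100378 - 234 = -100612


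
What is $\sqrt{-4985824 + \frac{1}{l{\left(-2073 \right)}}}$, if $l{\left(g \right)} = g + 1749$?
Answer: $\frac{i \sqrt{1615406977}}{18} \approx 2232.9 i$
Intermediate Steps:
$l{\left(g \right)} = 1749 + g$
$\sqrt{-4985824 + \frac{1}{l{\left(-2073 \right)}}} = \sqrt{-4985824 + \frac{1}{1749 - 2073}} = \sqrt{-4985824 + \frac{1}{-324}} = \sqrt{-4985824 - \frac{1}{324}} = \sqrt{- \frac{1615406977}{324}} = \frac{i \sqrt{1615406977}}{18}$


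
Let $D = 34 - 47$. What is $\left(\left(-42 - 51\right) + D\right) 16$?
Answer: $-1696$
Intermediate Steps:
$D = -13$ ($D = 34 - 47 = -13$)
$\left(\left(-42 - 51\right) + D\right) 16 = \left(\left(-42 - 51\right) - 13\right) 16 = \left(-93 - 13\right) 16 = \left(-106\right) 16 = -1696$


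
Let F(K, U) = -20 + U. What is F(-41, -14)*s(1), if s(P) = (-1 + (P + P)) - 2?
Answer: 34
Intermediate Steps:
s(P) = -3 + 2*P (s(P) = (-1 + 2*P) - 2 = -3 + 2*P)
F(-41, -14)*s(1) = (-20 - 14)*(-3 + 2*1) = -34*(-3 + 2) = -34*(-1) = 34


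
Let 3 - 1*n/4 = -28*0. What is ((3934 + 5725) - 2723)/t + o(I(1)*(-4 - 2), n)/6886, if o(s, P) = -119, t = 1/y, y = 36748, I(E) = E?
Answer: 1755132105289/6886 ≈ 2.5488e+8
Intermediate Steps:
t = 1/36748 ≈ 2.7212e-5
n = 12 (n = 12 - (-112)*0 = 12 - 4*0 = 12 + 0 = 12)
((3934 + 5725) - 2723)/t + o(I(1)*(-4 - 2), n)/6886 = ((3934 + 5725) - 2723)/(1/36748) - 119/6886 = (9659 - 2723)*36748 - 119*1/6886 = 6936*36748 - 119/6886 = 254884128 - 119/6886 = 1755132105289/6886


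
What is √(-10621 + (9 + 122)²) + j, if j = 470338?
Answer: 470338 + 2*√1635 ≈ 4.7042e+5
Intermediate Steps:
√(-10621 + (9 + 122)²) + j = √(-10621 + (9 + 122)²) + 470338 = √(-10621 + 131²) + 470338 = √(-10621 + 17161) + 470338 = √6540 + 470338 = 2*√1635 + 470338 = 470338 + 2*√1635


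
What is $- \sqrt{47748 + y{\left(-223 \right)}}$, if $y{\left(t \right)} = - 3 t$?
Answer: $- \sqrt{48417} \approx -220.04$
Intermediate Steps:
$- \sqrt{47748 + y{\left(-223 \right)}} = - \sqrt{47748 - -669} = - \sqrt{47748 + 669} = - \sqrt{48417}$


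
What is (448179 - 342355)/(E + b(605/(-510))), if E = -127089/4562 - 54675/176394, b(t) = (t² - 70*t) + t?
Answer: 73831613631018624/38436792634769 ≈ 1920.9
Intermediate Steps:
b(t) = t² - 69*t
E = -1888930368/67059119 (E = -127089*1/4562 - 54675*1/176394 = -127089/4562 - 18225/58798 = -1888930368/67059119 ≈ -28.168)
(448179 - 342355)/(E + b(605/(-510))) = (448179 - 342355)/(-1888930368/67059119 + (605/(-510))*(-69 + 605/(-510))) = 105824/(-1888930368/67059119 + (605*(-1/510))*(-69 + 605*(-1/510))) = 105824/(-1888930368/67059119 - 121*(-69 - 121/102)/102) = 105824/(-1888930368/67059119 - 121/102*(-7159/102)) = 105824/(-1888930368/67059119 + 866239/10404) = 105824/(38436792634769/697683074076) = 105824*(697683074076/38436792634769) = 73831613631018624/38436792634769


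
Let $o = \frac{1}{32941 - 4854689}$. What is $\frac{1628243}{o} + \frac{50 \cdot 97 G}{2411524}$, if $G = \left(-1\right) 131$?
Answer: $- \frac{9466410246461655843}{1205762} \approx -7.851 \cdot 10^{12}$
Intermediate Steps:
$o = - \frac{1}{4821748}$ ($o = \frac{1}{-4821748} = - \frac{1}{4821748} \approx -2.0739 \cdot 10^{-7}$)
$G = -131$
$\frac{1628243}{o} + \frac{50 \cdot 97 G}{2411524} = \frac{1628243}{- \frac{1}{4821748}} + \frac{50 \cdot 97 \left(-131\right)}{2411524} = 1628243 \left(-4821748\right) + 4850 \left(-131\right) \frac{1}{2411524} = -7850977428764 - \frac{317675}{1205762} = - \frac{9466410246461655843}{1205762}$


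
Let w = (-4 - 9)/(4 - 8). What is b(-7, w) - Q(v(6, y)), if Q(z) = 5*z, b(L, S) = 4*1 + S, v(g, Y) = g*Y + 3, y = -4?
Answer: 449/4 ≈ 112.25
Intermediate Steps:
v(g, Y) = 3 + Y*g (v(g, Y) = Y*g + 3 = 3 + Y*g)
w = 13/4 (w = -13/(-4) = -13*(-¼) = 13/4 ≈ 3.2500)
b(L, S) = 4 + S
b(-7, w) - Q(v(6, y)) = (4 + 13/4) - 5*(3 - 4*6) = 29/4 - 5*(3 - 24) = 29/4 - 5*(-21) = 29/4 - 1*(-105) = 29/4 + 105 = 449/4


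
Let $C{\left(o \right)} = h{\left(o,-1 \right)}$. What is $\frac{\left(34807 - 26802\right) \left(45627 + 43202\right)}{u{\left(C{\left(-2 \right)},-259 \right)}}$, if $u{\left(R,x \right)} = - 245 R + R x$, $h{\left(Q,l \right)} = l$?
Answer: $\frac{711076145}{504} \approx 1.4109 \cdot 10^{6}$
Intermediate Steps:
$C{\left(o \right)} = -1$
$\frac{\left(34807 - 26802\right) \left(45627 + 43202\right)}{u{\left(C{\left(-2 \right)},-259 \right)}} = \frac{\left(34807 - 26802\right) \left(45627 + 43202\right)}{\left(-1\right) \left(-245 - 259\right)} = \frac{8005 \cdot 88829}{\left(-1\right) \left(-504\right)} = \frac{711076145}{504}$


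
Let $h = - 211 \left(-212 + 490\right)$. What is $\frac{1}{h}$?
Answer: $- \frac{1}{58658} \approx -1.7048 \cdot 10^{-5}$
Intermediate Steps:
$h = -58658$ ($h = \left(-211\right) 278 = -58658$)
$\frac{1}{h} = \frac{1}{-58658} = - \frac{1}{58658}$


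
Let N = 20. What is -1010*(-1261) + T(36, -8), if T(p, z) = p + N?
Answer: 1273666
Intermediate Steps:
T(p, z) = 20 + p (T(p, z) = p + 20 = 20 + p)
-1010*(-1261) + T(36, -8) = -1010*(-1261) + (20 + 36) = 1273610 + 56 = 1273666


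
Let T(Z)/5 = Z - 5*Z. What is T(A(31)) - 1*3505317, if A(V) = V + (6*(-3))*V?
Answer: -3494777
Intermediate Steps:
A(V) = -17*V (A(V) = V - 18*V = -17*V)
T(Z) = -20*Z (T(Z) = 5*(Z - 5*Z) = 5*(-4*Z) = -20*Z)
T(A(31)) - 1*3505317 = -(-340)*31 - 1*3505317 = -20*(-527) - 3505317 = 10540 - 3505317 = -3494777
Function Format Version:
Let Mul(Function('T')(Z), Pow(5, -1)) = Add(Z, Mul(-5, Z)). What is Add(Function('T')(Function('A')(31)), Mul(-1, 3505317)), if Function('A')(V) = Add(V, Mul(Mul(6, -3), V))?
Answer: -3494777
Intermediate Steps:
Function('A')(V) = Mul(-17, V) (Function('A')(V) = Add(V, Mul(-18, V)) = Mul(-17, V))
Function('T')(Z) = Mul(-20, Z) (Function('T')(Z) = Mul(5, Add(Z, Mul(-5, Z))) = Mul(5, Mul(-4, Z)) = Mul(-20, Z))
Add(Function('T')(Function('A')(31)), Mul(-1, 3505317)) = Add(Mul(-20, Mul(-17, 31)), Mul(-1, 3505317)) = Add(Mul(-20, -527), -3505317) = Add(10540, -3505317) = -3494777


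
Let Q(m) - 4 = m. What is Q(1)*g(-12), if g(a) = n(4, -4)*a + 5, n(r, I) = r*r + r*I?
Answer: 25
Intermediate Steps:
Q(m) = 4 + m
n(r, I) = r² + I*r
g(a) = 5 (g(a) = (4*(-4 + 4))*a + 5 = (4*0)*a + 5 = 0*a + 5 = 0 + 5 = 5)
Q(1)*g(-12) = (4 + 1)*5 = 5*5 = 25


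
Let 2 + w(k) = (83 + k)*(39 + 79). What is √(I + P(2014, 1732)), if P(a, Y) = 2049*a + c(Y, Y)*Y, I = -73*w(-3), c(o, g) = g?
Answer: 4*√402346 ≈ 2537.2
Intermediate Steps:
w(k) = 9792 + 118*k (w(k) = -2 + (83 + k)*(39 + 79) = -2 + (83 + k)*118 = -2 + (9794 + 118*k) = 9792 + 118*k)
I = -688974 (I = -73*(9792 + 118*(-3)) = -73*(9792 - 354) = -73*9438 = -688974)
P(a, Y) = Y² + 2049*a (P(a, Y) = 2049*a + Y*Y = 2049*a + Y² = Y² + 2049*a)
√(I + P(2014, 1732)) = √(-688974 + (1732² + 2049*2014)) = √(-688974 + (2999824 + 4126686)) = √(-688974 + 7126510) = √6437536 = 4*√402346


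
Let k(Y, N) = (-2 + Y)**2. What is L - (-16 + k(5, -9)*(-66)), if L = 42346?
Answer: 42956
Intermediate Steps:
L - (-16 + k(5, -9)*(-66)) = 42346 - (-16 + (-2 + 5)**2*(-66)) = 42346 - (-16 + 3**2*(-66)) = 42346 - (-16 + 9*(-66)) = 42346 - (-16 - 594) = 42346 - 1*(-610) = 42346 + 610 = 42956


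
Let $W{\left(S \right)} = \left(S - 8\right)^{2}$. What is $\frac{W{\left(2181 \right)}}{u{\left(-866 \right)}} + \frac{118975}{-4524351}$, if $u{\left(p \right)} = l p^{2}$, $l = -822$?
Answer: $- \frac{10523049845031}{309899861641448} \approx -0.033956$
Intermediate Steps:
$W{\left(S \right)} = \left(-8 + S\right)^{2}$
$u{\left(p \right)} = - 822 p^{2}$
$\frac{W{\left(2181 \right)}}{u{\left(-866 \right)}} + \frac{118975}{-4524351} = \frac{\left(-8 + 2181\right)^{2}}{\left(-822\right) \left(-866\right)^{2}} + \frac{118975}{-4524351} = \frac{2173^{2}}{\left(-822\right) 749956} + 118975 \left(- \frac{1}{4524351}\right) = \frac{4721929}{-616463832} - \frac{118975}{4524351} = 4721929 \left(- \frac{1}{616463832}\right) - \frac{118975}{4524351} = - \frac{4721929}{616463832} - \frac{118975}{4524351} = - \frac{10523049845031}{309899861641448}$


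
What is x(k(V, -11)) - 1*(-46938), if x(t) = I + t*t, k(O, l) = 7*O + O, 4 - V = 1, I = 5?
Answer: 47519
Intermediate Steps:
V = 3 (V = 4 - 1*1 = 4 - 1 = 3)
k(O, l) = 8*O
x(t) = 5 + t**2 (x(t) = 5 + t*t = 5 + t**2)
x(k(V, -11)) - 1*(-46938) = (5 + (8*3)**2) - 1*(-46938) = (5 + 24**2) + 46938 = (5 + 576) + 46938 = 581 + 46938 = 47519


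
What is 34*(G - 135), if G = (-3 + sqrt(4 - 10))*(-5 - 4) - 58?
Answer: -5644 - 306*I*sqrt(6) ≈ -5644.0 - 749.54*I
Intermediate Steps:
G = -31 - 9*I*sqrt(6) (G = (-3 + sqrt(-6))*(-9) - 58 = (-3 + I*sqrt(6))*(-9) - 58 = (27 - 9*I*sqrt(6)) - 58 = -31 - 9*I*sqrt(6) ≈ -31.0 - 22.045*I)
34*(G - 135) = 34*((-31 - 9*I*sqrt(6)) - 135) = 34*(-166 - 9*I*sqrt(6)) = -5644 - 306*I*sqrt(6)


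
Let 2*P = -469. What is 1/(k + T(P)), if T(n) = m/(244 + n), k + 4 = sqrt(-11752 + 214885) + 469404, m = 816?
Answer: 169484408/79570465602811 - 361*sqrt(203133)/79570465602811 ≈ 2.1279e-6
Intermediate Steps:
P = -469/2 (P = (1/2)*(-469) = -469/2 ≈ -234.50)
k = 469400 + sqrt(203133) (k = -4 + (sqrt(-11752 + 214885) + 469404) = -4 + (sqrt(203133) + 469404) = -4 + (469404 + sqrt(203133)) = 469400 + sqrt(203133) ≈ 4.6985e+5)
T(n) = 816/(244 + n)
1/(k + T(P)) = 1/((469400 + sqrt(203133)) + 816/(244 - 469/2)) = 1/((469400 + sqrt(203133)) + 816/(19/2)) = 1/((469400 + sqrt(203133)) + 816*(2/19)) = 1/((469400 + sqrt(203133)) + 1632/19) = 1/(8920232/19 + sqrt(203133))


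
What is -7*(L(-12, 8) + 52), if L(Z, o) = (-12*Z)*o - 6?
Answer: -8386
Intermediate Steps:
L(Z, o) = -6 - 12*Z*o (L(Z, o) = -12*Z*o - 6 = -6 - 12*Z*o)
-7*(L(-12, 8) + 52) = -7*((-6 - 12*(-12)*8) + 52) = -7*((-6 + 1152) + 52) = -7*(1146 + 52) = -7*1198 = -8386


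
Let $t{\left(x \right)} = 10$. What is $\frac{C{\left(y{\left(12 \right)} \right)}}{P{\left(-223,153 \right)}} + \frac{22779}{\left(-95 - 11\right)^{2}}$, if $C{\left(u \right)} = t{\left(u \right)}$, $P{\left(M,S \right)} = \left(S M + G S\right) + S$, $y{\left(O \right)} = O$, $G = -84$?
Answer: $\frac{533177431}{263023524} \approx 2.0271$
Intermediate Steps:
$P{\left(M,S \right)} = - 83 S + M S$ ($P{\left(M,S \right)} = \left(S M - 84 S\right) + S = \left(M S - 84 S\right) + S = \left(- 84 S + M S\right) + S = - 83 S + M S$)
$C{\left(u \right)} = 10$
$\frac{C{\left(y{\left(12 \right)} \right)}}{P{\left(-223,153 \right)}} + \frac{22779}{\left(-95 - 11\right)^{2}} = \frac{10}{153 \left(-83 - 223\right)} + \frac{22779}{\left(-95 - 11\right)^{2}} = \frac{10}{153 \left(-306\right)} + \frac{22779}{\left(-106\right)^{2}} = \frac{10}{-46818} + \frac{22779}{11236} = 10 \left(- \frac{1}{46818}\right) + 22779 \cdot \frac{1}{11236} = - \frac{5}{23409} + \frac{22779}{11236} = \frac{533177431}{263023524}$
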